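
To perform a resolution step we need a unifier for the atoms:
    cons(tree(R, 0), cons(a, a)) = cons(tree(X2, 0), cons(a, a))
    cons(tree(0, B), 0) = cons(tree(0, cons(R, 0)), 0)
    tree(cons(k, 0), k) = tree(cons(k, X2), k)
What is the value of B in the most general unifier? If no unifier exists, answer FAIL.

Decompose cons/2: tree(R, 0) = tree(X2, 0),  cons(a, a) = cons(a, a).
Decompose tree/2: R = X2,  0 = 0.
Bind R := X2; substituting into the one remaining equation that mentions R gives: cons(tree(0, B), 0) = cons(tree(0, cons(X2, 0)), 0).
Delete trivial equation 0 = 0.
Delete trivial equation cons(a, a) = cons(a, a).
Decompose cons/2: tree(0, B) = tree(0, cons(X2, 0)),  0 = 0.
Decompose tree/2: 0 = 0,  B = cons(X2, 0).
Delete trivial equation 0 = 0.
Bind B := cons(X2, 0); no other remaining equation mentions B.
Delete trivial equation 0 = 0.
Decompose tree/2: cons(k, 0) = cons(k, X2),  k = k.
Decompose cons/2: k = k,  0 = X2.
Delete trivial equation k = k.
Bind X2 := 0; no other remaining equation mentions X2. Substituting into the earlier bindings gives R := 0, B := cons(0, 0).
Delete trivial equation k = k.
MGU = { R -> 0, B -> cons(0, 0), X2 -> 0 }, so B -> cons(0, 0).

cons(0, 0)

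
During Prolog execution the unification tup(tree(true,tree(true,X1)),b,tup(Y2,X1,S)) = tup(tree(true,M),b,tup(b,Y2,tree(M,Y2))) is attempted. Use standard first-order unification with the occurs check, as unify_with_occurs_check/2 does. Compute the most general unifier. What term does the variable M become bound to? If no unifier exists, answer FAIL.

Decompose tup/3: tree(true,tree(true,X1)) = tree(true,M),  b = b,  tup(Y2,X1,S) = tup(b,Y2,tree(M,Y2)).
Decompose tree/2: true = true,  tree(true,X1) = M.
Delete trivial equation true = true.
Bind M := tree(true,X1); substituting into the one remaining equation that mentions M gives: tup(Y2,X1,S) = tup(b,Y2,tree(tree(true,X1),Y2)).
Delete trivial equation b = b.
Decompose tup/3: Y2 = b,  X1 = Y2,  S = tree(tree(true,X1),Y2).
Bind Y2 := b; substituting into the remaining equations gives: X1 = b,  S = tree(tree(true,X1),b).
Bind X1 := b; substituting into the remaining equation gives: S = tree(tree(true,b),b). Substituting into the earlier binding gives M := tree(true,b).
Bind S := tree(tree(true,b),b).
MGU = { M ↦ tree(true,b), Y2 ↦ b, X1 ↦ b, S ↦ tree(tree(true,b),b) }, so M ↦ tree(true,b).

tree(true,b)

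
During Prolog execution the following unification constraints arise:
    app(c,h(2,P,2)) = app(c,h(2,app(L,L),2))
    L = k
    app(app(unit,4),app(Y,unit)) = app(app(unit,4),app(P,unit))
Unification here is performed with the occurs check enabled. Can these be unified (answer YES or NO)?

Decompose app/2: c = c,  h(2,P,2) = h(2,app(L,L),2).
Delete trivial equation c = c.
Decompose h/3: 2 = 2,  P = app(L,L),  2 = 2.
Delete trivial equation 2 = 2.
Bind P := app(L,L); substituting into the one remaining equation that mentions P gives: app(app(unit,4),app(Y,unit)) = app(app(unit,4),app(app(L,L),unit)).
Delete trivial equation 2 = 2.
Bind L := k; substituting into the remaining equation gives: app(app(unit,4),app(Y,unit)) = app(app(unit,4),app(app(k,k),unit)). Substituting into the earlier binding gives P := app(k,k).
Decompose app/2: app(unit,4) = app(unit,4),  app(Y,unit) = app(app(k,k),unit).
Delete trivial equation app(unit,4) = app(unit,4).
Decompose app/2: Y = app(k,k),  unit = unit.
Bind Y := app(k,k); no other remaining equation mentions Y.
Delete trivial equation unit = unit.
No equations remain and no clash or occurs-check failure arose, so a unifier exists.

YES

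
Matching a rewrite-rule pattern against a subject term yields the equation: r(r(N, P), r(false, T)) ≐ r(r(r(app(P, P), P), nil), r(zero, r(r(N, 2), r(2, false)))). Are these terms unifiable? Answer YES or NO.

NO

Decompose r/2: r(N, P) ≐ r(r(app(P, P), P), nil),  r(false, T) ≐ r(zero, r(r(N, 2), r(2, false))).
Decompose r/2: N ≐ r(app(P, P), P),  P ≐ nil.
Bind N := r(app(P, P), P); substituting into the one remaining equation that mentions N gives: r(false, T) ≐ r(zero, r(r(r(app(P, P), P), 2), r(2, false))).
Bind P := nil; substituting into the remaining equation gives: r(false, T) ≐ r(zero, r(r(r(app(nil, nil), nil), 2), r(2, false))). Substituting into the earlier binding gives N := r(app(nil, nil), nil).
Decompose r/2: false ≐ zero,  T ≐ r(r(r(app(nil, nil), nil), 2), r(2, false)).
Clash: constants false and zero differ; no unifier exists.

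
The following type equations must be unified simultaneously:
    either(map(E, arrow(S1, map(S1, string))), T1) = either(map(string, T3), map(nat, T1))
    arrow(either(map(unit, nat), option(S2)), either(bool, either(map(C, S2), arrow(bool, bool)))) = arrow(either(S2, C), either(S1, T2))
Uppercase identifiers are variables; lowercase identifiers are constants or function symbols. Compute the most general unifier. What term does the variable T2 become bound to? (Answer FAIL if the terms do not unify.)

Decompose either/2: map(E, arrow(S1, map(S1, string))) = map(string, T3),  T1 = map(nat, T1).
Decompose map/2: E = string,  arrow(S1, map(S1, string)) = T3.
Bind E := string; no other remaining equation mentions E.
Bind T3 := arrow(S1, map(S1, string)); no other remaining equation mentions T3.
Occurs check fails: T1 occurs in map(nat, T1); the equation T1 = map(nat, T1) has no finite solution.

FAIL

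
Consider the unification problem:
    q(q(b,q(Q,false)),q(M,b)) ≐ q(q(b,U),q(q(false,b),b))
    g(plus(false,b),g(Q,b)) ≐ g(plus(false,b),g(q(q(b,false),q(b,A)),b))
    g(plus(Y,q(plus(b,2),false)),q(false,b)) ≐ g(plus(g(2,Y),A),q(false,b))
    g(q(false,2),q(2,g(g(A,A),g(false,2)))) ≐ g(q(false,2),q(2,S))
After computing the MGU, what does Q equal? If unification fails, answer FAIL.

Decompose q/2: q(b,q(Q,false)) ≐ q(b,U),  q(M,b) ≐ q(q(false,b),b).
Decompose q/2: b ≐ b,  q(Q,false) ≐ U.
Delete trivial equation b ≐ b.
Bind U := q(Q,false); no other remaining equation mentions U.
Decompose q/2: M ≐ q(false,b),  b ≐ b.
Bind M := q(false,b); no other remaining equation mentions M.
Delete trivial equation b ≐ b.
Decompose g/2: plus(false,b) ≐ plus(false,b),  g(Q,b) ≐ g(q(q(b,false),q(b,A)),b).
Delete trivial equation plus(false,b) ≐ plus(false,b).
Decompose g/2: Q ≐ q(q(b,false),q(b,A)),  b ≐ b.
Bind Q := q(q(b,false),q(b,A)); no other remaining equation mentions Q. Substituting into the earlier binding gives U := q(q(q(b,false),q(b,A)),false).
Delete trivial equation b ≐ b.
Decompose g/2: plus(Y,q(plus(b,2),false)) ≐ plus(g(2,Y),A),  q(false,b) ≐ q(false,b).
Decompose plus/2: Y ≐ g(2,Y),  q(plus(b,2),false) ≐ A.
Occurs check fails: Y occurs in g(2,Y); the equation Y ≐ g(2,Y) has no finite solution.

FAIL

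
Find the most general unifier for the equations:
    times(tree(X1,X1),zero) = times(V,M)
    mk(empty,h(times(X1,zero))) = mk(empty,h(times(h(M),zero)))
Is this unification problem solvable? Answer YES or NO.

Decompose times/2: tree(X1,X1) = V,  zero = M.
Bind V := tree(X1,X1); no other remaining equation mentions V.
Bind M := zero; substituting into the remaining equation gives: mk(empty,h(times(X1,zero))) = mk(empty,h(times(h(zero),zero))).
Decompose mk/2: empty = empty,  h(times(X1,zero)) = h(times(h(zero),zero)).
Delete trivial equation empty = empty.
Decompose h/1: times(X1,zero) = times(h(zero),zero).
Decompose times/2: X1 = h(zero),  zero = zero.
Bind X1 := h(zero); no other remaining equation mentions X1. Substituting into the earlier binding gives V := tree(h(zero),h(zero)).
Delete trivial equation zero = zero.
No equations remain and no clash or occurs-check failure arose, so a unifier exists.

YES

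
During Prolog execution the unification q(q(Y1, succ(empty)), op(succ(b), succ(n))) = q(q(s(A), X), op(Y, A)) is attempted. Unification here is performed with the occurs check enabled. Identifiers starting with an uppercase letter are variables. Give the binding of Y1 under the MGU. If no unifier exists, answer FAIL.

s(succ(n))

Decompose q/2: q(Y1, succ(empty)) = q(s(A), X),  op(succ(b), succ(n)) = op(Y, A).
Decompose q/2: Y1 = s(A),  succ(empty) = X.
Bind Y1 := s(A); no other remaining equation mentions Y1.
Bind X := succ(empty); no other remaining equation mentions X.
Decompose op/2: succ(b) = Y,  succ(n) = A.
Bind Y := succ(b); no other remaining equation mentions Y.
Bind A := succ(n). Substituting into the earlier binding gives Y1 := s(succ(n)).
MGU = { Y1 ↦ s(succ(n)), X ↦ succ(empty), Y ↦ succ(b), A ↦ succ(n) }, so Y1 ↦ s(succ(n)).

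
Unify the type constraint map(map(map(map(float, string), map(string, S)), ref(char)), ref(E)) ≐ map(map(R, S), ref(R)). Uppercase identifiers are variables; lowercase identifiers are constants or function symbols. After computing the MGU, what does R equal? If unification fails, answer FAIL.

Decompose map/2: map(map(map(float, string), map(string, S)), ref(char)) ≐ map(R, S),  ref(E) ≐ ref(R).
Decompose map/2: map(map(float, string), map(string, S)) ≐ R,  ref(char) ≐ S.
Bind R := map(map(float, string), map(string, S)); substituting into the one remaining equation that mentions R gives: ref(E) ≐ ref(map(map(float, string), map(string, S))).
Bind S := ref(char); substituting into the remaining equation gives: ref(E) ≐ ref(map(map(float, string), map(string, ref(char)))). Substituting into the earlier binding gives R := map(map(float, string), map(string, ref(char))).
Decompose ref/1: E ≐ map(map(float, string), map(string, ref(char))).
Bind E := map(map(float, string), map(string, ref(char))).
MGU = { R := map(map(float, string), map(string, ref(char))), S := ref(char), E := map(map(float, string), map(string, ref(char))) }, so R := map(map(float, string), map(string, ref(char))).

map(map(float, string), map(string, ref(char)))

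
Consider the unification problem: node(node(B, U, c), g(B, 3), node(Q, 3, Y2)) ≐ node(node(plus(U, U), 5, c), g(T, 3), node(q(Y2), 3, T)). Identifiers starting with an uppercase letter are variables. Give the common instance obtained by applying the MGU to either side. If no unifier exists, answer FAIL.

node(node(plus(5, 5), 5, c), g(plus(5, 5), 3), node(q(plus(5, 5)), 3, plus(5, 5)))

Decompose node/3: node(B, U, c) ≐ node(plus(U, U), 5, c),  g(B, 3) ≐ g(T, 3),  node(Q, 3, Y2) ≐ node(q(Y2), 3, T).
Decompose node/3: B ≐ plus(U, U),  U ≐ 5,  c ≐ c.
Bind B := plus(U, U); substituting into the one remaining equation that mentions B gives: g(plus(U, U), 3) ≐ g(T, 3).
Bind U := 5; substituting into the one remaining equation that mentions U gives: g(plus(5, 5), 3) ≐ g(T, 3). Substituting into the earlier binding gives B := plus(5, 5).
Delete trivial equation c ≐ c.
Decompose g/2: plus(5, 5) ≐ T,  3 ≐ 3.
Bind T := plus(5, 5); substituting into the one remaining equation that mentions T gives: node(Q, 3, Y2) ≐ node(q(Y2), 3, plus(5, 5)).
Delete trivial equation 3 ≐ 3.
Decompose node/3: Q ≐ q(Y2),  3 ≐ 3,  Y2 ≐ plus(5, 5).
Bind Q := q(Y2); no other remaining equation mentions Q.
Delete trivial equation 3 ≐ 3.
Bind Y2 := plus(5, 5). Substituting into the earlier binding gives Q := q(plus(5, 5)).
Applying the MGU to either side gives node(node(plus(5, 5), 5, c), g(plus(5, 5), 3), node(q(plus(5, 5)), 3, plus(5, 5))).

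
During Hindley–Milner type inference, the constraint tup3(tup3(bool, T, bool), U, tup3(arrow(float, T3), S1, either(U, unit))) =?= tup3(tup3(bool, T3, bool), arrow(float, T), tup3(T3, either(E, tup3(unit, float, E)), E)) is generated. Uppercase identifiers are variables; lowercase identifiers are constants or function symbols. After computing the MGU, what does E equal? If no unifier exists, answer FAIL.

FAIL

Decompose tup3/3: tup3(bool, T, bool) =?= tup3(bool, T3, bool),  U =?= arrow(float, T),  tup3(arrow(float, T3), S1, either(U, unit)) =?= tup3(T3, either(E, tup3(unit, float, E)), E).
Decompose tup3/3: bool =?= bool,  T =?= T3,  bool =?= bool.
Delete trivial equation bool =?= bool.
Bind T := T3; substituting into the one remaining equation that mentions T gives: U =?= arrow(float, T3).
Delete trivial equation bool =?= bool.
Bind U := arrow(float, T3); substituting into the remaining equation gives: tup3(arrow(float, T3), S1, either(arrow(float, T3), unit)) =?= tup3(T3, either(E, tup3(unit, float, E)), E).
Decompose tup3/3: arrow(float, T3) =?= T3,  S1 =?= either(E, tup3(unit, float, E)),  either(arrow(float, T3), unit) =?= E.
Occurs check fails: T3 occurs in arrow(float, T3); the equation T3 =?= arrow(float, T3) has no finite solution.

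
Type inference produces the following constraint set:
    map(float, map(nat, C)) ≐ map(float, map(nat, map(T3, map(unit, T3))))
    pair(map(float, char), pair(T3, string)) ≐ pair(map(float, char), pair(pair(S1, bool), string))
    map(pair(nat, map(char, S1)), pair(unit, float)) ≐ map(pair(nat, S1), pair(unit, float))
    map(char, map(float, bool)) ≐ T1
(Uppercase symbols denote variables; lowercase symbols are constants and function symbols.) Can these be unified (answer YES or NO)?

Decompose map/2: float ≐ float,  map(nat, C) ≐ map(nat, map(T3, map(unit, T3))).
Delete trivial equation float ≐ float.
Decompose map/2: nat ≐ nat,  C ≐ map(T3, map(unit, T3)).
Delete trivial equation nat ≐ nat.
Bind C := map(T3, map(unit, T3)); no other remaining equation mentions C.
Decompose pair/2: map(float, char) ≐ map(float, char),  pair(T3, string) ≐ pair(pair(S1, bool), string).
Delete trivial equation map(float, char) ≐ map(float, char).
Decompose pair/2: T3 ≐ pair(S1, bool),  string ≐ string.
Bind T3 := pair(S1, bool); no other remaining equation mentions T3. Substituting into the earlier binding gives C := map(pair(S1, bool), map(unit, pair(S1, bool))).
Delete trivial equation string ≐ string.
Decompose map/2: pair(nat, map(char, S1)) ≐ pair(nat, S1),  pair(unit, float) ≐ pair(unit, float).
Decompose pair/2: nat ≐ nat,  map(char, S1) ≐ S1.
Delete trivial equation nat ≐ nat.
Occurs check fails: S1 occurs in map(char, S1); the equation S1 ≐ map(char, S1) has no finite solution.

NO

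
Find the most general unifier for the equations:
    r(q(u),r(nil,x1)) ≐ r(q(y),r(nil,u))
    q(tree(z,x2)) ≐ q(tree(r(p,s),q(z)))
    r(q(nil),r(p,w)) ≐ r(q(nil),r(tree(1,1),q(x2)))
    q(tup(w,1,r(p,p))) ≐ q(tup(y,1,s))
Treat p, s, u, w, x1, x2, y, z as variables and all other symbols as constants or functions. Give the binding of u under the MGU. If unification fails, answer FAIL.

Decompose r/2: q(u) ≐ q(y),  r(nil,x1) ≐ r(nil,u).
Decompose q/1: u ≐ y.
Bind u := y; substituting into the one remaining equation that mentions u gives: r(nil,x1) ≐ r(nil,y).
Decompose r/2: nil ≐ nil,  x1 ≐ y.
Delete trivial equation nil ≐ nil.
Bind x1 := y; no other remaining equation mentions x1.
Decompose q/1: tree(z,x2) ≐ tree(r(p,s),q(z)).
Decompose tree/2: z ≐ r(p,s),  x2 ≐ q(z).
Bind z := r(p,s); substituting into the one remaining equation that mentions z gives: x2 ≐ q(r(p,s)).
Bind x2 := q(r(p,s)); substituting into the one remaining equation that mentions x2 gives: r(q(nil),r(p,w)) ≐ r(q(nil),r(tree(1,1),q(q(r(p,s))))).
Decompose r/2: q(nil) ≐ q(nil),  r(p,w) ≐ r(tree(1,1),q(q(r(p,s)))).
Delete trivial equation q(nil) ≐ q(nil).
Decompose r/2: p ≐ tree(1,1),  w ≐ q(q(r(p,s))).
Bind p := tree(1,1); substituting into the remaining equations gives: w ≐ q(q(r(tree(1,1),s))),  q(tup(w,1,r(tree(1,1),tree(1,1)))) ≐ q(tup(y,1,s)). Substituting into the earlier bindings gives z := r(tree(1,1),s), x2 := q(r(tree(1,1),s)).
Bind w := q(q(r(tree(1,1),s))); substituting into the remaining equation gives: q(tup(q(q(r(tree(1,1),s))),1,r(tree(1,1),tree(1,1)))) ≐ q(tup(y,1,s)).
Decompose q/1: tup(q(q(r(tree(1,1),s))),1,r(tree(1,1),tree(1,1))) ≐ tup(y,1,s).
Decompose tup/3: q(q(r(tree(1,1),s))) ≐ y,  1 ≐ 1,  r(tree(1,1),tree(1,1)) ≐ s.
Bind y := q(q(r(tree(1,1),s))); no other remaining equation mentions y. Substituting into the earlier bindings gives u := q(q(r(tree(1,1),s))), x1 := q(q(r(tree(1,1),s))).
Delete trivial equation 1 ≐ 1.
Bind s := r(tree(1,1),tree(1,1)). Substituting into the earlier bindings gives u := q(q(r(tree(1,1),r(tree(1,1),tree(1,1))))), x1 := q(q(r(tree(1,1),r(tree(1,1),tree(1,1))))), z := r(tree(1,1),r(tree(1,1),tree(1,1))), x2 := q(r(tree(1,1),r(tree(1,1),tree(1,1)))), w := q(q(r(tree(1,1),r(tree(1,1),tree(1,1))))), y := q(q(r(tree(1,1),r(tree(1,1),tree(1,1))))).
MGU = { u -> q(q(r(tree(1,1),r(tree(1,1),tree(1,1))))), x1 -> q(q(r(tree(1,1),r(tree(1,1),tree(1,1))))), z -> r(tree(1,1),r(tree(1,1),tree(1,1))), x2 -> q(r(tree(1,1),r(tree(1,1),tree(1,1)))), p -> tree(1,1), w -> q(q(r(tree(1,1),r(tree(1,1),tree(1,1))))), y -> q(q(r(tree(1,1),r(tree(1,1),tree(1,1))))), s -> r(tree(1,1),tree(1,1)) }, so u -> q(q(r(tree(1,1),r(tree(1,1),tree(1,1))))).

q(q(r(tree(1,1),r(tree(1,1),tree(1,1)))))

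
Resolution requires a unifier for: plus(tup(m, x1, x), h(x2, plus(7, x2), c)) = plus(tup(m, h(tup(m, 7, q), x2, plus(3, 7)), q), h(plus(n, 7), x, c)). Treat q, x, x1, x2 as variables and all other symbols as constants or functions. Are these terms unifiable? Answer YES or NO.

YES

Decompose plus/2: tup(m, x1, x) = tup(m, h(tup(m, 7, q), x2, plus(3, 7)), q),  h(x2, plus(7, x2), c) = h(plus(n, 7), x, c).
Decompose tup/3: m = m,  x1 = h(tup(m, 7, q), x2, plus(3, 7)),  x = q.
Delete trivial equation m = m.
Bind x1 := h(tup(m, 7, q), x2, plus(3, 7)); no other remaining equation mentions x1.
Bind x := q; substituting into the remaining equation gives: h(x2, plus(7, x2), c) = h(plus(n, 7), q, c).
Decompose h/3: x2 = plus(n, 7),  plus(7, x2) = q,  c = c.
Bind x2 := plus(n, 7); substituting into the one remaining equation that mentions x2 gives: plus(7, plus(n, 7)) = q. Substituting into the earlier binding gives x1 := h(tup(m, 7, q), plus(n, 7), plus(3, 7)).
Bind q := plus(7, plus(n, 7)); no other remaining equation mentions q. Substituting into the earlier bindings gives x1 := h(tup(m, 7, plus(7, plus(n, 7))), plus(n, 7), plus(3, 7)), x := plus(7, plus(n, 7)).
Delete trivial equation c = c.
No equations remain and no clash or occurs-check failure arose, so a unifier exists.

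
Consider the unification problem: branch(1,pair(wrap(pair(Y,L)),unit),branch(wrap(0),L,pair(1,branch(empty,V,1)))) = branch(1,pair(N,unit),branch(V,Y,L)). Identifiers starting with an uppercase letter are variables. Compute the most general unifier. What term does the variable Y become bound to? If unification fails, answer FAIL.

pair(1,branch(empty,wrap(0),1))

Decompose branch/3: 1 = 1,  pair(wrap(pair(Y,L)),unit) = pair(N,unit),  branch(wrap(0),L,pair(1,branch(empty,V,1))) = branch(V,Y,L).
Delete trivial equation 1 = 1.
Decompose pair/2: wrap(pair(Y,L)) = N,  unit = unit.
Bind N := wrap(pair(Y,L)); no other remaining equation mentions N.
Delete trivial equation unit = unit.
Decompose branch/3: wrap(0) = V,  L = Y,  pair(1,branch(empty,V,1)) = L.
Bind V := wrap(0); substituting into the one remaining equation that mentions V gives: pair(1,branch(empty,wrap(0),1)) = L.
Bind L := Y; substituting into the remaining equation gives: pair(1,branch(empty,wrap(0),1)) = Y. Substituting into the earlier binding gives N := wrap(pair(Y,Y)).
Bind Y := pair(1,branch(empty,wrap(0),1)). Substituting into the earlier bindings gives N := wrap(pair(pair(1,branch(empty,wrap(0),1)),pair(1,branch(empty,wrap(0),1)))), L := pair(1,branch(empty,wrap(0),1)).
MGU = { N ↦ wrap(pair(pair(1,branch(empty,wrap(0),1)),pair(1,branch(empty,wrap(0),1)))), V ↦ wrap(0), L ↦ pair(1,branch(empty,wrap(0),1)), Y ↦ pair(1,branch(empty,wrap(0),1)) }, so Y ↦ pair(1,branch(empty,wrap(0),1)).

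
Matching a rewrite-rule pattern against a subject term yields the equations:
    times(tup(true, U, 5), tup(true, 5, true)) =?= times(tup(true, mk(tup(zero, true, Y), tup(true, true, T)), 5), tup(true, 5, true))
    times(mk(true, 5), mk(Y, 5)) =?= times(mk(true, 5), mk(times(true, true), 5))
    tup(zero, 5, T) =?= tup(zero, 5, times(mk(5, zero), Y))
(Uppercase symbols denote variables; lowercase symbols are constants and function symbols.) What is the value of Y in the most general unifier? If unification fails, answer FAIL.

times(true, true)

Decompose times/2: tup(true, U, 5) =?= tup(true, mk(tup(zero, true, Y), tup(true, true, T)), 5),  tup(true, 5, true) =?= tup(true, 5, true).
Decompose tup/3: true =?= true,  U =?= mk(tup(zero, true, Y), tup(true, true, T)),  5 =?= 5.
Delete trivial equation true =?= true.
Bind U := mk(tup(zero, true, Y), tup(true, true, T)); no other remaining equation mentions U.
Delete trivial equation 5 =?= 5.
Delete trivial equation tup(true, 5, true) =?= tup(true, 5, true).
Decompose times/2: mk(true, 5) =?= mk(true, 5),  mk(Y, 5) =?= mk(times(true, true), 5).
Delete trivial equation mk(true, 5) =?= mk(true, 5).
Decompose mk/2: Y =?= times(true, true),  5 =?= 5.
Bind Y := times(true, true); substituting into the one remaining equation that mentions Y gives: tup(zero, 5, T) =?= tup(zero, 5, times(mk(5, zero), times(true, true))). Substituting into the earlier binding gives U := mk(tup(zero, true, times(true, true)), tup(true, true, T)).
Delete trivial equation 5 =?= 5.
Decompose tup/3: zero =?= zero,  5 =?= 5,  T =?= times(mk(5, zero), times(true, true)).
Delete trivial equation zero =?= zero.
Delete trivial equation 5 =?= 5.
Bind T := times(mk(5, zero), times(true, true)). Substituting into the earlier binding gives U := mk(tup(zero, true, times(true, true)), tup(true, true, times(mk(5, zero), times(true, true)))).
MGU = { U ↦ mk(tup(zero, true, times(true, true)), tup(true, true, times(mk(5, zero), times(true, true)))), Y ↦ times(true, true), T ↦ times(mk(5, zero), times(true, true)) }, so Y ↦ times(true, true).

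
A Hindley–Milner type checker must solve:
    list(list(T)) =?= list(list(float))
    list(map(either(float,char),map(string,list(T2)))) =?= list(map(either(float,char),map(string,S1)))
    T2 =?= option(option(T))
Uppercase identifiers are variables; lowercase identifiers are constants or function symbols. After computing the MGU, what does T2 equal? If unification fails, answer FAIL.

option(option(float))

Decompose list/1: list(T) =?= list(float).
Decompose list/1: T =?= float.
Bind T := float; substituting into the one remaining equation that mentions T gives: T2 =?= option(option(float)).
Decompose list/1: map(either(float,char),map(string,list(T2))) =?= map(either(float,char),map(string,S1)).
Decompose map/2: either(float,char) =?= either(float,char),  map(string,list(T2)) =?= map(string,S1).
Delete trivial equation either(float,char) =?= either(float,char).
Decompose map/2: string =?= string,  list(T2) =?= S1.
Delete trivial equation string =?= string.
Bind S1 := list(T2); no other remaining equation mentions S1.
Bind T2 := option(option(float)). Substituting into the earlier binding gives S1 := list(option(option(float))).
MGU = { T -> float, S1 -> list(option(option(float))), T2 -> option(option(float)) }, so T2 -> option(option(float)).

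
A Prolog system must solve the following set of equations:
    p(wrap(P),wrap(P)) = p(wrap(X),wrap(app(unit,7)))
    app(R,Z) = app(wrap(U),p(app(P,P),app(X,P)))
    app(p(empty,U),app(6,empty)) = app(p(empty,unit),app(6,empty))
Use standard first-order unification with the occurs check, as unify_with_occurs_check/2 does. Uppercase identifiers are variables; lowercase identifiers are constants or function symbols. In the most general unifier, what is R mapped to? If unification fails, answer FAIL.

Decompose p/2: wrap(P) = wrap(X),  wrap(P) = wrap(app(unit,7)).
Decompose wrap/1: P = X.
Bind P := X; substituting into the 2 remaining equations that mention P gives: wrap(X) = wrap(app(unit,7)),  app(R,Z) = app(wrap(U),p(app(X,X),app(X,X))).
Decompose wrap/1: X = app(unit,7).
Bind X := app(unit,7); substituting into the one remaining equation that mentions X gives: app(R,Z) = app(wrap(U),p(app(app(unit,7),app(unit,7)),app(app(unit,7),app(unit,7)))). Substituting into the earlier binding gives P := app(unit,7).
Decompose app/2: R = wrap(U),  Z = p(app(app(unit,7),app(unit,7)),app(app(unit,7),app(unit,7))).
Bind R := wrap(U); no other remaining equation mentions R.
Bind Z := p(app(app(unit,7),app(unit,7)),app(app(unit,7),app(unit,7))); no other remaining equation mentions Z.
Decompose app/2: p(empty,U) = p(empty,unit),  app(6,empty) = app(6,empty).
Decompose p/2: empty = empty,  U = unit.
Delete trivial equation empty = empty.
Bind U := unit; no other remaining equation mentions U. Substituting into the earlier binding gives R := wrap(unit).
Delete trivial equation app(6,empty) = app(6,empty).
MGU = { P -> app(unit,7), X -> app(unit,7), R -> wrap(unit), Z -> p(app(app(unit,7),app(unit,7)),app(app(unit,7),app(unit,7))), U -> unit }, so R -> wrap(unit).

wrap(unit)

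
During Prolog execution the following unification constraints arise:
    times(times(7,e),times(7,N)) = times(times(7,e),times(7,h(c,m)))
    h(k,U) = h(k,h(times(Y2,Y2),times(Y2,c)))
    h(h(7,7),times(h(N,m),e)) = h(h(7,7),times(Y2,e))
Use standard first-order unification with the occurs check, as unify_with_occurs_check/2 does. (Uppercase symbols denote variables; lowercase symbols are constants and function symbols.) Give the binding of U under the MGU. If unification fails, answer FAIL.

Decompose times/2: times(7,e) = times(7,e),  times(7,N) = times(7,h(c,m)).
Delete trivial equation times(7,e) = times(7,e).
Decompose times/2: 7 = 7,  N = h(c,m).
Delete trivial equation 7 = 7.
Bind N := h(c,m); substituting into the one remaining equation that mentions N gives: h(h(7,7),times(h(h(c,m),m),e)) = h(h(7,7),times(Y2,e)).
Decompose h/2: k = k,  U = h(times(Y2,Y2),times(Y2,c)).
Delete trivial equation k = k.
Bind U := h(times(Y2,Y2),times(Y2,c)); no other remaining equation mentions U.
Decompose h/2: h(7,7) = h(7,7),  times(h(h(c,m),m),e) = times(Y2,e).
Delete trivial equation h(7,7) = h(7,7).
Decompose times/2: h(h(c,m),m) = Y2,  e = e.
Bind Y2 := h(h(c,m),m); no other remaining equation mentions Y2. Substituting into the earlier binding gives U := h(times(h(h(c,m),m),h(h(c,m),m)),times(h(h(c,m),m),c)).
Delete trivial equation e = e.
MGU = { N -> h(c,m), U -> h(times(h(h(c,m),m),h(h(c,m),m)),times(h(h(c,m),m),c)), Y2 -> h(h(c,m),m) }, so U -> h(times(h(h(c,m),m),h(h(c,m),m)),times(h(h(c,m),m),c)).

h(times(h(h(c,m),m),h(h(c,m),m)),times(h(h(c,m),m),c))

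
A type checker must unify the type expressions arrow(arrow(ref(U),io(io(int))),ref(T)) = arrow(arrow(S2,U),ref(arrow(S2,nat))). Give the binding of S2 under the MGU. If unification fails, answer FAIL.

ref(io(io(int)))

Decompose arrow/2: arrow(ref(U),io(io(int))) = arrow(S2,U),  ref(T) = ref(arrow(S2,nat)).
Decompose arrow/2: ref(U) = S2,  io(io(int)) = U.
Bind S2 := ref(U); substituting into the one remaining equation that mentions S2 gives: ref(T) = ref(arrow(ref(U),nat)).
Bind U := io(io(int)); substituting into the remaining equation gives: ref(T) = ref(arrow(ref(io(io(int))),nat)). Substituting into the earlier binding gives S2 := ref(io(io(int))).
Decompose ref/1: T = arrow(ref(io(io(int))),nat).
Bind T := arrow(ref(io(io(int))),nat).
MGU = { S2 ↦ ref(io(io(int))), U ↦ io(io(int)), T ↦ arrow(ref(io(io(int))),nat) }, so S2 ↦ ref(io(io(int))).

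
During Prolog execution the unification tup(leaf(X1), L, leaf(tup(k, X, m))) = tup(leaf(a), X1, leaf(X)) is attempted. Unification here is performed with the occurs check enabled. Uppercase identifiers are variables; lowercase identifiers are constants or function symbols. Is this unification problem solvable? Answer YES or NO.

NO

Decompose tup/3: leaf(X1) = leaf(a),  L = X1,  leaf(tup(k, X, m)) = leaf(X).
Decompose leaf/1: X1 = a.
Bind X1 := a; substituting into the one remaining equation that mentions X1 gives: L = a.
Bind L := a; no other remaining equation mentions L.
Decompose leaf/1: tup(k, X, m) = X.
Occurs check fails: X occurs in tup(k, X, m); the equation X = tup(k, X, m) has no finite solution.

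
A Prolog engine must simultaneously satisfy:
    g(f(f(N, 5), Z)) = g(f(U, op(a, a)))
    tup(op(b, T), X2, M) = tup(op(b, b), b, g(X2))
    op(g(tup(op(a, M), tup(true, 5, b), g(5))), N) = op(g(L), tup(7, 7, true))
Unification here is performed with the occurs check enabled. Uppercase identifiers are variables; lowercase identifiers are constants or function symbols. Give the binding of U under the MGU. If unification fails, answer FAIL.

Decompose g/1: f(f(N, 5), Z) = f(U, op(a, a)).
Decompose f/2: f(N, 5) = U,  Z = op(a, a).
Bind U := f(N, 5); no other remaining equation mentions U.
Bind Z := op(a, a); no other remaining equation mentions Z.
Decompose tup/3: op(b, T) = op(b, b),  X2 = b,  M = g(X2).
Decompose op/2: b = b,  T = b.
Delete trivial equation b = b.
Bind T := b; no other remaining equation mentions T.
Bind X2 := b; substituting into the one remaining equation that mentions X2 gives: M = g(b).
Bind M := g(b); substituting into the remaining equation gives: op(g(tup(op(a, g(b)), tup(true, 5, b), g(5))), N) = op(g(L), tup(7, 7, true)).
Decompose op/2: g(tup(op(a, g(b)), tup(true, 5, b), g(5))) = g(L),  N = tup(7, 7, true).
Decompose g/1: tup(op(a, g(b)), tup(true, 5, b), g(5)) = L.
Bind L := tup(op(a, g(b)), tup(true, 5, b), g(5)); no other remaining equation mentions L.
Bind N := tup(7, 7, true). Substituting into the earlier binding gives U := f(tup(7, 7, true), 5).
MGU = { U = f(tup(7, 7, true), 5), Z = op(a, a), T = b, X2 = b, M = g(b), L = tup(op(a, g(b)), tup(true, 5, b), g(5)), N = tup(7, 7, true) }, so U = f(tup(7, 7, true), 5).

f(tup(7, 7, true), 5)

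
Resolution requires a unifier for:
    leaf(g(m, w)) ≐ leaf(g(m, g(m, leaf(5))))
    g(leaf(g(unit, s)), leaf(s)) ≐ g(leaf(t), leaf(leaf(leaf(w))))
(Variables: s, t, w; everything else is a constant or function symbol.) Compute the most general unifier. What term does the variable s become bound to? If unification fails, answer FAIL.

Decompose leaf/1: g(m, w) ≐ g(m, g(m, leaf(5))).
Decompose g/2: m ≐ m,  w ≐ g(m, leaf(5)).
Delete trivial equation m ≐ m.
Bind w := g(m, leaf(5)); substituting into the remaining equation gives: g(leaf(g(unit, s)), leaf(s)) ≐ g(leaf(t), leaf(leaf(leaf(g(m, leaf(5)))))).
Decompose g/2: leaf(g(unit, s)) ≐ leaf(t),  leaf(s) ≐ leaf(leaf(leaf(g(m, leaf(5))))).
Decompose leaf/1: g(unit, s) ≐ t.
Bind t := g(unit, s); no other remaining equation mentions t.
Decompose leaf/1: s ≐ leaf(leaf(g(m, leaf(5)))).
Bind s := leaf(leaf(g(m, leaf(5)))). Substituting into the earlier binding gives t := g(unit, leaf(leaf(g(m, leaf(5))))).
MGU = { w := g(m, leaf(5)), t := g(unit, leaf(leaf(g(m, leaf(5))))), s := leaf(leaf(g(m, leaf(5)))) }, so s := leaf(leaf(g(m, leaf(5)))).

leaf(leaf(g(m, leaf(5))))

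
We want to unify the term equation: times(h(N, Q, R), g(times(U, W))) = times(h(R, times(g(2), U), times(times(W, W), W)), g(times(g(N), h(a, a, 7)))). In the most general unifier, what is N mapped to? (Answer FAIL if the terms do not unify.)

times(times(h(a, a, 7), h(a, a, 7)), h(a, a, 7))

Decompose times/2: h(N, Q, R) = h(R, times(g(2), U), times(times(W, W), W)),  g(times(U, W)) = g(times(g(N), h(a, a, 7))).
Decompose h/3: N = R,  Q = times(g(2), U),  R = times(times(W, W), W).
Bind N := R; substituting into the one remaining equation that mentions N gives: g(times(U, W)) = g(times(g(R), h(a, a, 7))).
Bind Q := times(g(2), U); no other remaining equation mentions Q.
Bind R := times(times(W, W), W); substituting into the remaining equation gives: g(times(U, W)) = g(times(g(times(times(W, W), W)), h(a, a, 7))). Substituting into the earlier binding gives N := times(times(W, W), W).
Decompose g/1: times(U, W) = times(g(times(times(W, W), W)), h(a, a, 7)).
Decompose times/2: U = g(times(times(W, W), W)),  W = h(a, a, 7).
Bind U := g(times(times(W, W), W)); no other remaining equation mentions U. Substituting into the earlier binding gives Q := times(g(2), g(times(times(W, W), W))).
Bind W := h(a, a, 7). Substituting into the earlier bindings gives N := times(times(h(a, a, 7), h(a, a, 7)), h(a, a, 7)), Q := times(g(2), g(times(times(h(a, a, 7), h(a, a, 7)), h(a, a, 7)))), R := times(times(h(a, a, 7), h(a, a, 7)), h(a, a, 7)), U := g(times(times(h(a, a, 7), h(a, a, 7)), h(a, a, 7))).
MGU = { N ↦ times(times(h(a, a, 7), h(a, a, 7)), h(a, a, 7)), Q ↦ times(g(2), g(times(times(h(a, a, 7), h(a, a, 7)), h(a, a, 7)))), R ↦ times(times(h(a, a, 7), h(a, a, 7)), h(a, a, 7)), U ↦ g(times(times(h(a, a, 7), h(a, a, 7)), h(a, a, 7))), W ↦ h(a, a, 7) }, so N ↦ times(times(h(a, a, 7), h(a, a, 7)), h(a, a, 7)).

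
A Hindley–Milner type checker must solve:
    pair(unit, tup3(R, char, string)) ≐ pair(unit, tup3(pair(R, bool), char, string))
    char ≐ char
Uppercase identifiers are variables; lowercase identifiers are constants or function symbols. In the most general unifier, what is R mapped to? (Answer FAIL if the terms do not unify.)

FAIL

Decompose pair/2: unit ≐ unit,  tup3(R, char, string) ≐ tup3(pair(R, bool), char, string).
Delete trivial equation unit ≐ unit.
Decompose tup3/3: R ≐ pair(R, bool),  char ≐ char,  string ≐ string.
Occurs check fails: R occurs in pair(R, bool); the equation R ≐ pair(R, bool) has no finite solution.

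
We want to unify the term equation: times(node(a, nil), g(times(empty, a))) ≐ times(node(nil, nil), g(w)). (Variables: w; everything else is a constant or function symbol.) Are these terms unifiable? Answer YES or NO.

NO

Decompose times/2: node(a, nil) ≐ node(nil, nil),  g(times(empty, a)) ≐ g(w).
Decompose node/2: a ≐ nil,  nil ≐ nil.
Clash: constants a and nil differ; no unifier exists.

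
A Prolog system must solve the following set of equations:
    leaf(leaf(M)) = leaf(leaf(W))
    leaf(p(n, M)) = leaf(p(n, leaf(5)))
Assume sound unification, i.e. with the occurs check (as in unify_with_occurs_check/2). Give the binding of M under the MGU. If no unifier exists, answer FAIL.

leaf(5)

Decompose leaf/1: leaf(M) = leaf(W).
Decompose leaf/1: M = W.
Bind M := W; substituting into the remaining equation gives: leaf(p(n, W)) = leaf(p(n, leaf(5))).
Decompose leaf/1: p(n, W) = p(n, leaf(5)).
Decompose p/2: n = n,  W = leaf(5).
Delete trivial equation n = n.
Bind W := leaf(5). Substituting into the earlier binding gives M := leaf(5).
MGU = { M ↦ leaf(5), W ↦ leaf(5) }, so M ↦ leaf(5).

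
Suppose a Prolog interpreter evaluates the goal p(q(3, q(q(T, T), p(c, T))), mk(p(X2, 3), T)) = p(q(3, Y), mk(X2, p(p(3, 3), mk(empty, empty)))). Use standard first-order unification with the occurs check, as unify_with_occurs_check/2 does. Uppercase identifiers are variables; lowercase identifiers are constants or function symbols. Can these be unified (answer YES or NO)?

NO

Decompose p/2: q(3, q(q(T, T), p(c, T))) = q(3, Y),  mk(p(X2, 3), T) = mk(X2, p(p(3, 3), mk(empty, empty))).
Decompose q/2: 3 = 3,  q(q(T, T), p(c, T)) = Y.
Delete trivial equation 3 = 3.
Bind Y := q(q(T, T), p(c, T)); no other remaining equation mentions Y.
Decompose mk/2: p(X2, 3) = X2,  T = p(p(3, 3), mk(empty, empty)).
Occurs check fails: X2 occurs in p(X2, 3); the equation X2 = p(X2, 3) has no finite solution.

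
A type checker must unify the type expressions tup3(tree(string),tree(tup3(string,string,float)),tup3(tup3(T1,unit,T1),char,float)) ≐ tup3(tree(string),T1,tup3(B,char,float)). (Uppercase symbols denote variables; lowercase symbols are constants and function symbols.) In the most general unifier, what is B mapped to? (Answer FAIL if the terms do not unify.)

Decompose tup3/3: tree(string) ≐ tree(string),  tree(tup3(string,string,float)) ≐ T1,  tup3(tup3(T1,unit,T1),char,float) ≐ tup3(B,char,float).
Delete trivial equation tree(string) ≐ tree(string).
Bind T1 := tree(tup3(string,string,float)); substituting into the remaining equation gives: tup3(tup3(tree(tup3(string,string,float)),unit,tree(tup3(string,string,float))),char,float) ≐ tup3(B,char,float).
Decompose tup3/3: tup3(tree(tup3(string,string,float)),unit,tree(tup3(string,string,float))) ≐ B,  char ≐ char,  float ≐ float.
Bind B := tup3(tree(tup3(string,string,float)),unit,tree(tup3(string,string,float))); no other remaining equation mentions B.
Delete trivial equation char ≐ char.
Delete trivial equation float ≐ float.
MGU = { T1 -> tree(tup3(string,string,float)), B -> tup3(tree(tup3(string,string,float)),unit,tree(tup3(string,string,float))) }, so B -> tup3(tree(tup3(string,string,float)),unit,tree(tup3(string,string,float))).

tup3(tree(tup3(string,string,float)),unit,tree(tup3(string,string,float)))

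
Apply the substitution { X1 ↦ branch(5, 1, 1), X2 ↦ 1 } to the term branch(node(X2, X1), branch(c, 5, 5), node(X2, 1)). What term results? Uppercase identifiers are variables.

Replace each occurrence of X1 with branch(5, 1, 1).
Replace each occurrence of X2 with 1.
Result: branch(node(1, branch(5, 1, 1)), branch(c, 5, 5), node(1, 1)).

branch(node(1, branch(5, 1, 1)), branch(c, 5, 5), node(1, 1))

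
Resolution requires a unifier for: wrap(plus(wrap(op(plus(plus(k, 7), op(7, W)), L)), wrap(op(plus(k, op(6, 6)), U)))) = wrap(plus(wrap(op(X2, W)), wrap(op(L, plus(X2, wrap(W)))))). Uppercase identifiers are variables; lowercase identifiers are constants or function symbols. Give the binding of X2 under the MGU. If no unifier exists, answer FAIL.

plus(plus(k, 7), op(7, plus(k, op(6, 6))))

Decompose wrap/1: plus(wrap(op(plus(plus(k, 7), op(7, W)), L)), wrap(op(plus(k, op(6, 6)), U))) = plus(wrap(op(X2, W)), wrap(op(L, plus(X2, wrap(W))))).
Decompose plus/2: wrap(op(plus(plus(k, 7), op(7, W)), L)) = wrap(op(X2, W)),  wrap(op(plus(k, op(6, 6)), U)) = wrap(op(L, plus(X2, wrap(W)))).
Decompose wrap/1: op(plus(plus(k, 7), op(7, W)), L) = op(X2, W).
Decompose op/2: plus(plus(k, 7), op(7, W)) = X2,  L = W.
Bind X2 := plus(plus(k, 7), op(7, W)); substituting into the one remaining equation that mentions X2 gives: wrap(op(plus(k, op(6, 6)), U)) = wrap(op(L, plus(plus(plus(k, 7), op(7, W)), wrap(W)))).
Bind L := W; substituting into the remaining equation gives: wrap(op(plus(k, op(6, 6)), U)) = wrap(op(W, plus(plus(plus(k, 7), op(7, W)), wrap(W)))).
Decompose wrap/1: op(plus(k, op(6, 6)), U) = op(W, plus(plus(plus(k, 7), op(7, W)), wrap(W))).
Decompose op/2: plus(k, op(6, 6)) = W,  U = plus(plus(plus(k, 7), op(7, W)), wrap(W)).
Bind W := plus(k, op(6, 6)); substituting into the remaining equation gives: U = plus(plus(plus(k, 7), op(7, plus(k, op(6, 6)))), wrap(plus(k, op(6, 6)))). Substituting into the earlier bindings gives X2 := plus(plus(k, 7), op(7, plus(k, op(6, 6)))), L := plus(k, op(6, 6)).
Bind U := plus(plus(plus(k, 7), op(7, plus(k, op(6, 6)))), wrap(plus(k, op(6, 6)))).
MGU = { X2 ↦ plus(plus(k, 7), op(7, plus(k, op(6, 6)))), L ↦ plus(k, op(6, 6)), W ↦ plus(k, op(6, 6)), U ↦ plus(plus(plus(k, 7), op(7, plus(k, op(6, 6)))), wrap(plus(k, op(6, 6)))) }, so X2 ↦ plus(plus(k, 7), op(7, plus(k, op(6, 6)))).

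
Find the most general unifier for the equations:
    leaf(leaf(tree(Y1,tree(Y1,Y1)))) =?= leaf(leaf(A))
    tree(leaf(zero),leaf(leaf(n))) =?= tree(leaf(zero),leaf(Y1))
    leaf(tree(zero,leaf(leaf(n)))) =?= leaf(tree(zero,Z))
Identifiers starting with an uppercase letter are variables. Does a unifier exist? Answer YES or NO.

Decompose leaf/1: leaf(tree(Y1,tree(Y1,Y1))) =?= leaf(A).
Decompose leaf/1: tree(Y1,tree(Y1,Y1)) =?= A.
Bind A := tree(Y1,tree(Y1,Y1)); no other remaining equation mentions A.
Decompose tree/2: leaf(zero) =?= leaf(zero),  leaf(leaf(n)) =?= leaf(Y1).
Delete trivial equation leaf(zero) =?= leaf(zero).
Decompose leaf/1: leaf(n) =?= Y1.
Bind Y1 := leaf(n); no other remaining equation mentions Y1. Substituting into the earlier binding gives A := tree(leaf(n),tree(leaf(n),leaf(n))).
Decompose leaf/1: tree(zero,leaf(leaf(n))) =?= tree(zero,Z).
Decompose tree/2: zero =?= zero,  leaf(leaf(n)) =?= Z.
Delete trivial equation zero =?= zero.
Bind Z := leaf(leaf(n)).
No equations remain and no clash or occurs-check failure arose, so a unifier exists.

YES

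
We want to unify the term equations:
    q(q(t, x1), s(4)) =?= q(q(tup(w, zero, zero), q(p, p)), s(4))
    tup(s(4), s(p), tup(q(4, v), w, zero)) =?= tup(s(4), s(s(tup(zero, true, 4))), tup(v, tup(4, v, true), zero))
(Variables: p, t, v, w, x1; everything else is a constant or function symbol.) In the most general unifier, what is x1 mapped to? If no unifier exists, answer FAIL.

Decompose q/2: q(t, x1) =?= q(tup(w, zero, zero), q(p, p)),  s(4) =?= s(4).
Decompose q/2: t =?= tup(w, zero, zero),  x1 =?= q(p, p).
Bind t := tup(w, zero, zero); no other remaining equation mentions t.
Bind x1 := q(p, p); no other remaining equation mentions x1.
Delete trivial equation s(4) =?= s(4).
Decompose tup/3: s(4) =?= s(4),  s(p) =?= s(s(tup(zero, true, 4))),  tup(q(4, v), w, zero) =?= tup(v, tup(4, v, true), zero).
Delete trivial equation s(4) =?= s(4).
Decompose s/1: p =?= s(tup(zero, true, 4)).
Bind p := s(tup(zero, true, 4)); no other remaining equation mentions p. Substituting into the earlier binding gives x1 := q(s(tup(zero, true, 4)), s(tup(zero, true, 4))).
Decompose tup/3: q(4, v) =?= v,  w =?= tup(4, v, true),  zero =?= zero.
Occurs check fails: v occurs in q(4, v); the equation v =?= q(4, v) has no finite solution.

FAIL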